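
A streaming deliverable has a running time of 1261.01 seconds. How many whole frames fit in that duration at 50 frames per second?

63050 frames

Frames = 1261.01 × 50 = 126101/2 ≈ 63050.5000.
Complete frames: 63050.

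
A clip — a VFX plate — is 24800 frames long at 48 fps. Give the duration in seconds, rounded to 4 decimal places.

516.6667 seconds

Running time = 24800 × 1/48 = 1550/3 s ≈ 516.6667 s.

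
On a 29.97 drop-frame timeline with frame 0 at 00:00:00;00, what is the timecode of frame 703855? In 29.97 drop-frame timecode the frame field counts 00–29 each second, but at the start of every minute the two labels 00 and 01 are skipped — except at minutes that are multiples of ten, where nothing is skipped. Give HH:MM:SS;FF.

06:31:25;09

Ten DF minutes hold 17982 frames, so frame 703855 lies in block 39 (frames 701298–719279) with 2557 frames into that block.
The block's first minute is 1800 frames and the rest 1798 each; 2557 frames reaches minute 1, so 39 × 18 + 1 × 2 = 704 labels have been skipped so far.
Adding those back, label number 703855 + 704 = 704559 at 30 labels/s is 23485 s + 9 f = 6 h 31 min 25 s frame 9, i.e. 06:31:25;09.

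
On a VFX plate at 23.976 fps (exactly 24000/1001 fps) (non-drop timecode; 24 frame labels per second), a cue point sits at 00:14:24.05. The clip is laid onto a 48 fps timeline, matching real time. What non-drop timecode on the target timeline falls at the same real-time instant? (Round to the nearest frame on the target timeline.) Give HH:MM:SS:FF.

00:14:25:03

Source frame index: (0×3600 + 14×60 + 24) × 24 + 5 = 20741.
Real time: 20741 / (24000/1001) = 20761741/24000 s.
Target frame: (20761741/24000) × (48) = 20761741/500 ≈ 41523.482 → 41523.
At 48 labels/s: frame 41523 → 00:14:25:03.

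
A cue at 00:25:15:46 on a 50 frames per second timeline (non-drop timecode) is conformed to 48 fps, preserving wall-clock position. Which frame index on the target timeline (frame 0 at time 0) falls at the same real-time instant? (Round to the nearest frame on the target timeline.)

frame 72764

Source frame index: (0×3600 + 25×60 + 15) × 50 + 46 = 75796.
Real time: 75796 / (50) = 37898/25 s.
Target frame: (37898/25) × (48) = 1819104/25 ≈ 72764.160 → 72764.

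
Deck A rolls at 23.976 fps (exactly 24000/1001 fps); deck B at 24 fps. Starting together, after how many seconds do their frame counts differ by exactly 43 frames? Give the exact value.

The gap grows by |24 − 24000/1001| = 24/1001 frames per second.
Time for a 43-frame gap: 43 ÷ (24/1001) = 43043/24 s.

43043/24 seconds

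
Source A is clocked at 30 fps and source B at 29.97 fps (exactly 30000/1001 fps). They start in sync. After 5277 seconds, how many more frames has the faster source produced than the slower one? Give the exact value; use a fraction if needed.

158310/1001 frames

A emits 30 × 5277 = 158310 frames; B emits 30000/1001 × 5277 = 158310000/1001.
Difference = 158310/1001 frames (≈ 158.1518); B is behind A.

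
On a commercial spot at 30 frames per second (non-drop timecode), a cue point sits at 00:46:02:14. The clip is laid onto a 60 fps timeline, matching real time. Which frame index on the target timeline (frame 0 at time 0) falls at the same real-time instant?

frame 165748

Source frame index: (0×3600 + 46×60 + 2) × 30 + 14 = 82874.
Real time: 82874 / (30) = 41437/15 s.
Target frame: (41437/15) × (60) = 165748.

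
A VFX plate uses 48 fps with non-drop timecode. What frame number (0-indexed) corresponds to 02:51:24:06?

Total seconds to the label: (2 × 3600 + 51 × 60 + 24) = 10284.
Frame index = 10284 × 48 + 6 = 493638.

493638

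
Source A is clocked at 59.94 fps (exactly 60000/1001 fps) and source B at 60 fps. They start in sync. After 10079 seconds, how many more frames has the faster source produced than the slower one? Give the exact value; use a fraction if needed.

604740/1001 frames

A emits 60000/1001 × 10079 = 604740000/1001 frames; B emits 60 × 10079 = 604740.
Difference = 604740/1001 frames (≈ 604.1359); B is ahead of A.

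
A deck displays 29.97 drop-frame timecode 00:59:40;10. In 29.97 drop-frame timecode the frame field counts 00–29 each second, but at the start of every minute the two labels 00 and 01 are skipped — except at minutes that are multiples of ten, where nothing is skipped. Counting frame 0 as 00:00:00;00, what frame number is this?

107302

Complete 10-minute blocks: 5, each 17982 frames → 89910.
Remaining 9 whole minutes in the current block: 1800 + 8 × 1798 = 16184 frames.
Within the current minute: 40 × 30 + 10 − 2 = 1208 (labels ;00/;01 skipped at this minute). Total = 89910 + 16184 + 1208 = 107302.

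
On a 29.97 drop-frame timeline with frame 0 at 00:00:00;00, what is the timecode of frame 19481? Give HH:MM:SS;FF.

Ten DF minutes hold 17982 frames, so frame 19481 lies in block 1 (frames 17982–35963) with 1499 frames into that block.
The block's first minute is 1800 frames and the rest 1798 each; 1499 frames reaches minute 0, so 1 × 18 + 0 × 2 = 18 labels have been skipped so far.
Adding those back, label number 19481 + 18 = 19499 at 30 labels/s is 649 s + 29 f = 0 h 10 min 49 s frame 29, i.e. 00:10:49;29.

00:10:49;29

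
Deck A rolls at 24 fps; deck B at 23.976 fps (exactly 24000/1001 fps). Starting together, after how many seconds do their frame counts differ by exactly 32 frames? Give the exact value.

The gap grows by |24000/1001 − 24| = 24/1001 frames per second.
Time for a 32-frame gap: 32 ÷ (24/1001) = 4004/3 s.

4004/3 seconds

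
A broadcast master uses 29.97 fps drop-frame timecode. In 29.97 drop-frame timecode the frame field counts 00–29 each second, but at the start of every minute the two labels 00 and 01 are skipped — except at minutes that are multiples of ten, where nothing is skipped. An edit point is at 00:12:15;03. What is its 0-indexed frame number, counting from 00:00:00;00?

Complete 10-minute blocks: 1, each 17982 frames → 17982.
Remaining 2 whole minutes in the current block: 1800 + 1 × 1798 = 3598 frames.
Within the current minute: 15 × 30 + 3 − 2 = 451 (labels ;00/;01 skipped at this minute). Total = 17982 + 3598 + 451 = 22031.

22031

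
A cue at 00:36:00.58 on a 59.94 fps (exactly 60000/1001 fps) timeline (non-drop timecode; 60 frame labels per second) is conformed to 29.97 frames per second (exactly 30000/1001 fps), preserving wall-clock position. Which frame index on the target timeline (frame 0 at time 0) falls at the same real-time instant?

frame 64829

Source frame index: (0×3600 + 36×60 + 0) × 60 + 58 = 129658.
Real time: 129658 / (60000/1001) = 64893829/30000 s.
Target frame: (64893829/30000) × (30000/1001) = 64829.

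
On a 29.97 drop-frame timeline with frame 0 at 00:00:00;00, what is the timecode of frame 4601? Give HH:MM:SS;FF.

00:02:33;15

Each 10-minute DF block holds 10 × 60 × 30 − 9 × 2 = 17982 frames. 4601 ÷ 17982 → 0 full blocks, remainder 4601.
Within the partial block the first minute is 1800 frames and each further minute 1798, so 2 further minute boundaries passed. Total skipped labels = 18 × 0 + 2 × 2 = 4.
Non-drop label index = 4601 + 4 = 4605; at 30 labels/s that is 00:02:33:15, i.e. DF 00:02:33;15.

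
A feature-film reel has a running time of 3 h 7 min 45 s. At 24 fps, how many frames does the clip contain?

270360 frames

3 h 7 min 45 s = 11265 s.
Frames = 11265 × 24 = 270360.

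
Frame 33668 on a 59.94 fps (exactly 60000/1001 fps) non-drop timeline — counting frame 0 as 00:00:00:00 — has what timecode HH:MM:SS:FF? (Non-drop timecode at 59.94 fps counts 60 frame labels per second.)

00:09:21:08

33668 ÷ 60 = 561 full seconds, remainder 8 frames.
561 s = 0 h 9 min 21 s.
Timecode: 00:09:21:08.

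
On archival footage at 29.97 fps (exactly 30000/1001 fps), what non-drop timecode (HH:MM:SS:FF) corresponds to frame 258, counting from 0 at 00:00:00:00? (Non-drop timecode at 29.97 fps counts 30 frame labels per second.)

258 ÷ 30 = 8 full seconds, remainder 18 frames.
8 s = 0 h 0 min 8 s.
Timecode: 00:00:08:18.

00:00:08:18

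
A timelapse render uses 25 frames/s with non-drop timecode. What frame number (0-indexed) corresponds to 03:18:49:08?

Total seconds to the label: (3 × 3600 + 18 × 60 + 49) = 11929.
Frame index = 11929 × 25 + 8 = 298233.

frame 298233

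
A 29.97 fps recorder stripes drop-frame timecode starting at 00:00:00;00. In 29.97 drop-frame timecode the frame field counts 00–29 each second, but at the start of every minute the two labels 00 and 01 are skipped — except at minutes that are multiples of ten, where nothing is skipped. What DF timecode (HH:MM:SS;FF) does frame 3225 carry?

00:01:47;17

Ten DF minutes hold 17982 frames, so frame 3225 lies in block 0 (frames 0–17981) with 3225 frames into that block.
The block's first minute is 1800 frames and the rest 1798 each; 3225 frames reaches minute 1, so 0 × 18 + 1 × 2 = 2 labels have been skipped so far.
Adding those back, label number 3225 + 2 = 3227 at 30 labels/s is 107 s + 17 f = 0 h 1 min 47 s frame 17, i.e. 00:01:47;17.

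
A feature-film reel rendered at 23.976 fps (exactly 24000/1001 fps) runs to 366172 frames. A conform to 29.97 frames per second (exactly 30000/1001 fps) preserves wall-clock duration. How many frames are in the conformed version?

Target frames = source frames × (target rate / source rate) = 366172 × (30000/1001)/(24000/1001) = 366172 × 5/4 = 457715.

457715 frames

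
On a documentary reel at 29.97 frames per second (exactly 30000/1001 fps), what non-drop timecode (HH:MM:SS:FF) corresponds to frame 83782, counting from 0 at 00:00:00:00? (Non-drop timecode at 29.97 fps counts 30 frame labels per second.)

83782 ÷ 30 = 2792 full seconds, remainder 22 frames.
2792 s = 0 h 46 min 32 s.
Timecode: 00:46:32:22.

00:46:32:22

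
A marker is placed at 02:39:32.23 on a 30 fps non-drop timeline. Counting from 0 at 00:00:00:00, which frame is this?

Total seconds to the label: (2 × 3600 + 39 × 60 + 32) = 9572.
Frame index = 9572 × 30 + 23 = 287183.

287183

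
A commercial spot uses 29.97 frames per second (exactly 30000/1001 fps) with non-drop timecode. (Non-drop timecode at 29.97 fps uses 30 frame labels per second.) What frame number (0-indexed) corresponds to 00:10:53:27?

frame 19617

Total seconds to the label: (0 × 3600 + 10 × 60 + 53) = 653.
Frame index = 653 × 30 + 27 = 19617.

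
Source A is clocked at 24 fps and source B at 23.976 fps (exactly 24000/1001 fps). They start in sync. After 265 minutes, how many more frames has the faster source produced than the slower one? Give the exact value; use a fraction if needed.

265 min = 15900 s.
A emits 24 × 15900 = 381600 frames; B emits 24000/1001 × 15900 = 381600000/1001.
Difference = 381600/1001 frames (≈ 381.2188); B is behind A.

381600/1001 frames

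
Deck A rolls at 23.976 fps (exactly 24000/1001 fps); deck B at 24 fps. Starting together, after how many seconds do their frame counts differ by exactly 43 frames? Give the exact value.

43043/24 seconds

The gap grows by |24 − 24000/1001| = 24/1001 frames per second.
Time for a 43-frame gap: 43 ÷ (24/1001) = 43043/24 s.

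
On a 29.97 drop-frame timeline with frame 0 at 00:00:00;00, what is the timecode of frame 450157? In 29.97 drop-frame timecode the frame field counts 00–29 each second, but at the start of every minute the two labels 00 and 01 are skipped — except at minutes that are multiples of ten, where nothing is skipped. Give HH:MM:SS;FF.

04:10:20;07

Ten DF minutes hold 17982 frames, so frame 450157 lies in block 25 (frames 449550–467531) with 607 frames into that block.
The block's first minute is 1800 frames and the rest 1798 each; 607 frames reaches minute 0, so 25 × 18 + 0 × 2 = 450 labels have been skipped so far.
Adding those back, label number 450157 + 450 = 450607 at 30 labels/s is 15020 s + 7 f = 4 h 10 min 20 s frame 7, i.e. 04:10:20;07.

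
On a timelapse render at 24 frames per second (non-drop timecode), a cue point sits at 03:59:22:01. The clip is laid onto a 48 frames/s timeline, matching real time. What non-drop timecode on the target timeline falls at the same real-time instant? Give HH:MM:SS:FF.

Source frame index: (3×3600 + 59×60 + 22) × 24 + 1 = 344689.
Real time: 344689 / (24) = 344689/24 s.
Target frame: (344689/24) × (48) = 689378.
At 48 labels/s: frame 689378 → 03:59:22:02.

03:59:22:02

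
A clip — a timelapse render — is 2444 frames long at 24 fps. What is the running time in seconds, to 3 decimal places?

Running time = 2444 × 1/24 = 611/6 s ≈ 101.833 s.

101.833 seconds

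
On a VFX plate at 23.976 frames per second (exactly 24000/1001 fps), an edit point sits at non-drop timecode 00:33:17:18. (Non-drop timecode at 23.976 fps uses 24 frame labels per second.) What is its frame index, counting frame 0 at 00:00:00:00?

frame 47946

Total seconds to the label: (0 × 3600 + 33 × 60 + 17) = 1997.
Frame index = 1997 × 24 + 18 = 47946.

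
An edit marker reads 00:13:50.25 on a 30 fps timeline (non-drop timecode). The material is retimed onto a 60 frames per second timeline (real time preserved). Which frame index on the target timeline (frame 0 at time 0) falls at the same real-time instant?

Source frame index: (0×3600 + 13×60 + 50) × 30 + 25 = 24925.
Real time: 24925 / (30) = 4985/6 s.
Target frame: (4985/6) × (60) = 49850.

frame 49850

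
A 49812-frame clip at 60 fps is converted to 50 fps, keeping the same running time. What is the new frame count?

Target frames = source frames × (target rate / source rate) = 49812 × (50)/(60) = 49812 × 5/6 = 41510.

41510 frames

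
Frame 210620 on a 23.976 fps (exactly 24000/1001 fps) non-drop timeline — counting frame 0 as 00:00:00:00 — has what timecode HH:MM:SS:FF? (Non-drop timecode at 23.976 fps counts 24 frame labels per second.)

02:26:15:20

210620 ÷ 24 = 8775 full seconds, remainder 20 frames.
8775 s = 2 h 26 min 15 s.
Timecode: 02:26:15:20.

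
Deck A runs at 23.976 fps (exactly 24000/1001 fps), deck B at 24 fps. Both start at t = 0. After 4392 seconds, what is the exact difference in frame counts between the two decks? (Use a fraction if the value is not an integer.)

105408/1001 frames

A emits 24000/1001 × 4392 = 105408000/1001 frames; B emits 24 × 4392 = 105408.
Difference = 105408/1001 frames (≈ 105.3027); B is ahead of A.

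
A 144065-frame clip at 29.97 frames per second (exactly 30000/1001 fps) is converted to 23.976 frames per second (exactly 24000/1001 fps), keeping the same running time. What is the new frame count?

Frames at target rate = 144065 × (24000/1001) / (30000/1001) = 115252.

115252 frames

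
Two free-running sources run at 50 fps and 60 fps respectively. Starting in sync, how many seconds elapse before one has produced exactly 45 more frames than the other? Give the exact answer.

4.5 seconds

The gap grows by |60 − 50| = 10 frames per second.
Time for a 45-frame gap: 45 ÷ (10) = 4.5 s.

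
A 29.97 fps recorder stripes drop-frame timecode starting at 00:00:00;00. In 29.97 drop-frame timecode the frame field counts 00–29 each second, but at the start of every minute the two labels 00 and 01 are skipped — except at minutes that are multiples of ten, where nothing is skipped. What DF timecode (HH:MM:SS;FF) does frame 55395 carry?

00:30:48;09

Each 10-minute DF block holds 10 × 60 × 30 − 9 × 2 = 17982 frames. 55395 ÷ 17982 → 3 full blocks, remainder 1449.
Within the partial block the first minute is 1800 frames and each further minute 1798, so 0 further minute boundaries passed. Total skipped labels = 18 × 3 + 2 × 0 = 54.
Non-drop label index = 55395 + 54 = 55449; at 30 labels/s that is 00:30:48:09, i.e. DF 00:30:48;09.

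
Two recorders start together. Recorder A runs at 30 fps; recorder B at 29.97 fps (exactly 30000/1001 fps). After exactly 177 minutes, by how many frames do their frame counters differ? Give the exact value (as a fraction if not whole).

318600/1001 frames

177 min = 10620 s.
A emits 30 × 10620 = 318600 frames; B emits 30000/1001 × 10620 = 318600000/1001.
Difference = 318600/1001 frames (≈ 318.2817); B is behind A.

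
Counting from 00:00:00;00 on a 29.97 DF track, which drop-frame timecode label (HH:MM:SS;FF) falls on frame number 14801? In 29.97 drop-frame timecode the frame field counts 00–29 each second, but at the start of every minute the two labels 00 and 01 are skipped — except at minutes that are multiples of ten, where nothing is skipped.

Ten DF minutes hold 17982 frames, so frame 14801 lies in block 0 (frames 0–17981) with 14801 frames into that block.
The block's first minute is 1800 frames and the rest 1798 each; 14801 frames reaches minute 8, so 0 × 18 + 8 × 2 = 16 labels have been skipped so far.
Adding those back, label number 14801 + 16 = 14817 at 30 labels/s is 493 s + 27 f = 0 h 8 min 13 s frame 27, i.e. 00:08:13;27.

00:08:13;27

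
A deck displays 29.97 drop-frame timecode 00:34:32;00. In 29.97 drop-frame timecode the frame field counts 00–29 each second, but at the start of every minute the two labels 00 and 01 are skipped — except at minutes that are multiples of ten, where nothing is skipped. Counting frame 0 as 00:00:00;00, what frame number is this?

62098

Complete 10-minute blocks: 3, each 17982 frames → 53946.
Remaining 4 whole minutes in the current block: 1800 + 3 × 1798 = 7194 frames.
Within the current minute: 32 × 30 + 0 − 2 = 958 (labels ;00/;01 skipped at this minute). Total = 53946 + 7194 + 958 = 62098.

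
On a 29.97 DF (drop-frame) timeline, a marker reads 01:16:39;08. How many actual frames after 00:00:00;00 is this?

As if non-drop at 30 labels/s: (1 × 3600 + 16 × 60 + 39) × 30 + 8 = 137978.
Minute boundaries passed: 76; those not divisible by 10: 76 − 7 = 69; dropped labels = 2 × 69 = 138.
Actual frame index = 137978 − 138 = 137840.

137840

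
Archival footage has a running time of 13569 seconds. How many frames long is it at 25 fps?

339225 frames

Frames = 13569 × 25 = 339225.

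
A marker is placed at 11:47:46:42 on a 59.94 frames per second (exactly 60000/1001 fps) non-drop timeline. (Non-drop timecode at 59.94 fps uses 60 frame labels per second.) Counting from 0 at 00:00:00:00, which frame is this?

Total seconds to the label: (11 × 3600 + 47 × 60 + 46) = 42466.
Frame index = 42466 × 60 + 42 = 2548002.

2548002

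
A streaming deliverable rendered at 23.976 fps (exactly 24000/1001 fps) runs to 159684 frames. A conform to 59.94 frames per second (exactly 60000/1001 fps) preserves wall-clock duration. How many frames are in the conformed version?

399210 frames

Target frames = source frames × (target rate / source rate) = 159684 × (60000/1001)/(24000/1001) = 159684 × 5/2 = 399210.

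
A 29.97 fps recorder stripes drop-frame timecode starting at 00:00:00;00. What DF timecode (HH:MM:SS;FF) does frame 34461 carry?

00:19:09;27

Each 10-minute DF block holds 10 × 60 × 30 − 9 × 2 = 17982 frames. 34461 ÷ 17982 → 1 full block, remainder 16479.
Within the partial block the first minute is 1800 frames and each further minute 1798, so 9 further minute boundaries passed. Total skipped labels = 18 × 1 + 2 × 9 = 36.
Non-drop label index = 34461 + 36 = 34497; at 30 labels/s that is 00:19:09:27, i.e. DF 00:19:09;27.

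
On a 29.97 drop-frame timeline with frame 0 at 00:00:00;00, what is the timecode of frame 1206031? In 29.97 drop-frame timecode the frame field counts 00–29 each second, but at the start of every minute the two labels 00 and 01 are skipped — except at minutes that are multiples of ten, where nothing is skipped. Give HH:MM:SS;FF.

Ten DF minutes hold 17982 frames, so frame 1206031 lies in block 67 (frames 1204794–1222775) with 1237 frames into that block.
The block's first minute is 1800 frames and the rest 1798 each; 1237 frames reaches minute 0, so 67 × 18 + 0 × 2 = 1206 labels have been skipped so far.
Adding those back, label number 1206031 + 1206 = 1207237 at 30 labels/s is 40241 s + 7 f = 11 h 10 min 41 s frame 7, i.e. 11:10:41;07.

11:10:41;07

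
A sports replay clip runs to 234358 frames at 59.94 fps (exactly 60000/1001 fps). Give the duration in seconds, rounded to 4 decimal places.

3909.8726 seconds

Running time = 234358 × 1001/60000 = 117296179/30000 s ≈ 3909.8726 s.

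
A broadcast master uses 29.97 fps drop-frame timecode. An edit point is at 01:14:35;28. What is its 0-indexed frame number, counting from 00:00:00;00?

As if non-drop at 30 labels/s: (1 × 3600 + 14 × 60 + 35) × 30 + 28 = 134278.
Minute boundaries passed: 74; those not divisible by 10: 74 − 7 = 67; dropped labels = 2 × 67 = 134.
Actual frame index = 134278 − 134 = 134144.

134144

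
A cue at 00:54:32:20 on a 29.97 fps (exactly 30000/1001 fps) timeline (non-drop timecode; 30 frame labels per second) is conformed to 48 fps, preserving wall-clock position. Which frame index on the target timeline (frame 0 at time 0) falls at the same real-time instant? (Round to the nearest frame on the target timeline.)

frame 157245

Source frame index: (0×3600 + 54×60 + 32) × 30 + 20 = 98180.
Real time: 98180 / (30000/1001) = 4913909/1500 s.
Target frame: (4913909/1500) × (48) = 19655636/125 ≈ 157245.088 → 157245.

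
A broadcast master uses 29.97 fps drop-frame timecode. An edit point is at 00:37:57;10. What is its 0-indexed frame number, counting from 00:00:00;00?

As if non-drop at 30 labels/s: (0 × 3600 + 37 × 60 + 57) × 30 + 10 = 68320.
Minute boundaries passed: 37; those not divisible by 10: 37 − 3 = 34; dropped labels = 2 × 34 = 68.
Actual frame index = 68320 − 68 = 68252.

68252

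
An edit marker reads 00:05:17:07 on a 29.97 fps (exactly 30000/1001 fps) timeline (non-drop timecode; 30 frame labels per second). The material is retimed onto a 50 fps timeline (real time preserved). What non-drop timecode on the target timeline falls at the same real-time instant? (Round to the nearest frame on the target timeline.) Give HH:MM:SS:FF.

00:05:17:28

Source frame index: (0×3600 + 5×60 + 17) × 30 + 7 = 9517.
Real time: 9517 / (30000/1001) = 9526517/30000 s.
Target frame: (9526517/30000) × (50) = 9526517/600 ≈ 15877.528 → 15878.
At 50 labels/s: frame 15878 → 00:05:17:28.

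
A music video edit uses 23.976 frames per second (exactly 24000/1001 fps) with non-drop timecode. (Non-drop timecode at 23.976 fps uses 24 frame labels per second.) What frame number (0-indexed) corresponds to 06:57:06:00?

Total seconds to the label: (6 × 3600 + 57 × 60 + 6) = 25026.
Frame index = 25026 × 24 + 0 = 600624.

frame 600624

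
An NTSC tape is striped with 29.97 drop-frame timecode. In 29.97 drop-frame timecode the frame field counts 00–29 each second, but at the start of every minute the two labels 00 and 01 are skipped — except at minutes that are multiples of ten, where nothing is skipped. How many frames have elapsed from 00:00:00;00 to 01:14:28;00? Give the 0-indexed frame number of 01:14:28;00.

133906

As if non-drop at 30 labels/s: (1 × 3600 + 14 × 60 + 28) × 30 + 0 = 134040.
Minute boundaries passed: 74; those not divisible by 10: 74 − 7 = 67; dropped labels = 2 × 67 = 134.
Actual frame index = 134040 − 134 = 133906.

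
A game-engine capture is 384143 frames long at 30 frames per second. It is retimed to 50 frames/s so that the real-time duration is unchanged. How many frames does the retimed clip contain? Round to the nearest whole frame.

640238 frames

Frames at target rate = 384143 × (50) / (30) = 1920715/3 ≈ 640238.333.
Nearest whole frame: 640238.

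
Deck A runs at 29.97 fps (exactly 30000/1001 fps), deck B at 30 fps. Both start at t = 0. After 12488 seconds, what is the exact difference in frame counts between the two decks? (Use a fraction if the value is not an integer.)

53520/143 frames

A emits 30000/1001 × 12488 = 53520000/143 frames; B emits 30 × 12488 = 374640.
Difference = 53520/143 frames (≈ 374.2657); B is ahead of A.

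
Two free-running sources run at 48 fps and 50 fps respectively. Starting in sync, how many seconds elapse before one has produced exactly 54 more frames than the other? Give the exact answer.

The gap grows by |50 − 48| = 2 frames per second.
Time for a 54-frame gap: 54 ÷ (2) = 27 s.

27 seconds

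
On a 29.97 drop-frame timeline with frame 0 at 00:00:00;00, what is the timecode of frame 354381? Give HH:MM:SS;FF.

Each 10-minute DF block holds 10 × 60 × 30 − 9 × 2 = 17982 frames. 354381 ÷ 17982 → 19 full blocks, remainder 12723.
Within the partial block the first minute is 1800 frames and each further minute 1798, so 7 further minute boundaries passed. Total skipped labels = 18 × 19 + 2 × 7 = 356.
Non-drop label index = 354381 + 356 = 354737; at 30 labels/s that is 03:17:04:17, i.e. DF 03:17:04;17.

03:17:04;17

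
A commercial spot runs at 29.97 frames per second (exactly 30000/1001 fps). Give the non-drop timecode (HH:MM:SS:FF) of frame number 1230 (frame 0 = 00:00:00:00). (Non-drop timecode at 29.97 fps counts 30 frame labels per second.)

00:00:41:00

1230 ÷ 30 = 41 full seconds, remainder 0 frames.
41 s = 0 h 0 min 41 s.
Timecode: 00:00:41:00.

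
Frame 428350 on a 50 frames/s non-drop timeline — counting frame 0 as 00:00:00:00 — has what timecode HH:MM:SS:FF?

428350 ÷ 50 = 8567 full seconds, remainder 0 frames.
8567 s = 2 h 22 min 47 s.
Timecode: 02:22:47:00.

02:22:47:00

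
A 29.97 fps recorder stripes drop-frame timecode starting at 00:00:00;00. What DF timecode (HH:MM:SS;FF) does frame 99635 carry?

Ten DF minutes hold 17982 frames, so frame 99635 lies in block 5 (frames 89910–107891) with 9725 frames into that block.
The block's first minute is 1800 frames and the rest 1798 each; 9725 frames reaches minute 5, so 5 × 18 + 5 × 2 = 100 labels have been skipped so far.
Adding those back, label number 99635 + 100 = 99735 at 30 labels/s is 3324 s + 15 f = 0 h 55 min 24 s frame 15, i.e. 00:55:24;15.

00:55:24;15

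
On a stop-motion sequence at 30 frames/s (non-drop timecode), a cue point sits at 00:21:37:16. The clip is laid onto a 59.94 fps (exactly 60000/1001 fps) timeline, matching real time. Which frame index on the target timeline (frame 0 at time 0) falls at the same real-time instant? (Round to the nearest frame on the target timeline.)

Source frame index: (0×3600 + 21×60 + 37) × 30 + 16 = 38926.
Real time: 38926 / (30) = 19463/15 s.
Target frame: (19463/15) × (60000/1001) = 77852000/1001 ≈ 77774.226 → 77774.

frame 77774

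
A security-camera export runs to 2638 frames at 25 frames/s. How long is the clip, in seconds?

105.52 seconds

Running time = 2638 / (25) = 105.52 s.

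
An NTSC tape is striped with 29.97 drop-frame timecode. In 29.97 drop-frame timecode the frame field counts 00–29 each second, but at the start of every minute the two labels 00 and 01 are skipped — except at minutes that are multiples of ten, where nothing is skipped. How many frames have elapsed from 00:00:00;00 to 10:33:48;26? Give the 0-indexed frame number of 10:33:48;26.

Complete 10-minute blocks: 63, each 17982 frames → 1132866.
Remaining 3 whole minutes in the current block: 1800 + 2 × 1798 = 5396 frames.
Within the current minute: 48 × 30 + 26 − 2 = 1464 (labels ;00/;01 skipped at this minute). Total = 1132866 + 5396 + 1464 = 1139726.

1139726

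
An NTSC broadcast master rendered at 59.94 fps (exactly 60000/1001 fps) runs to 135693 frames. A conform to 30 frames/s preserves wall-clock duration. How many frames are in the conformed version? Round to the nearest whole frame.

Frames at target rate = 135693 × (30) / (60000/1001) = 135828693/2000 ≈ 67914.346.
Nearest whole frame: 67914.

67914 frames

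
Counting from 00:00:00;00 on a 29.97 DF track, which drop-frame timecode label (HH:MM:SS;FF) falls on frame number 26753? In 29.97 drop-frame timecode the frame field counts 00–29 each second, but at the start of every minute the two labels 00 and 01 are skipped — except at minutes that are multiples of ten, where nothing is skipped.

Each 10-minute DF block holds 10 × 60 × 30 − 9 × 2 = 17982 frames. 26753 ÷ 17982 → 1 full block, remainder 8771.
Within the partial block the first minute is 1800 frames and each further minute 1798, so 4 further minute boundaries passed. Total skipped labels = 18 × 1 + 2 × 4 = 26.
Non-drop label index = 26753 + 26 = 26779; at 30 labels/s that is 00:14:52:19, i.e. DF 00:14:52;19.

00:14:52;19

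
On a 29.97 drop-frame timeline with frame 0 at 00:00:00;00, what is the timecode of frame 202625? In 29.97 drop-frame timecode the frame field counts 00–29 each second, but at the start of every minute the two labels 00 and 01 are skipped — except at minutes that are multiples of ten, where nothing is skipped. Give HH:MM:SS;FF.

Each 10-minute DF block holds 10 × 60 × 30 − 9 × 2 = 17982 frames. 202625 ÷ 17982 → 11 full blocks, remainder 4823.
Within the partial block the first minute is 1800 frames and each further minute 1798, so 2 further minute boundaries passed. Total skipped labels = 18 × 11 + 2 × 2 = 202.
Non-drop label index = 202625 + 202 = 202827; at 30 labels/s that is 01:52:40:27, i.e. DF 01:52:40;27.

01:52:40;27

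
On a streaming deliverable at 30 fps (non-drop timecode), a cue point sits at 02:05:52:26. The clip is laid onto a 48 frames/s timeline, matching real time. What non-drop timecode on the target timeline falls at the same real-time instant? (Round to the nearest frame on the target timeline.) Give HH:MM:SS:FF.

Source frame index: (2×3600 + 5×60 + 52) × 30 + 26 = 226586.
Real time: 226586 / (30) = 113293/15 s.
Target frame: (113293/15) × (48) = 1812688/5 ≈ 362537.600 → 362538.
At 48 labels/s: frame 362538 → 02:05:52:42.

02:05:52:42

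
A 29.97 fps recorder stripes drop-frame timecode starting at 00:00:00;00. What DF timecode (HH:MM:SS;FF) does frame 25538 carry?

00:14:12;04

Each 10-minute DF block holds 10 × 60 × 30 − 9 × 2 = 17982 frames. 25538 ÷ 17982 → 1 full block, remainder 7556.
Within the partial block the first minute is 1800 frames and each further minute 1798, so 4 further minute boundaries passed. Total skipped labels = 18 × 1 + 2 × 4 = 26.
Non-drop label index = 25538 + 26 = 25564; at 30 labels/s that is 00:14:12:04, i.e. DF 00:14:12;04.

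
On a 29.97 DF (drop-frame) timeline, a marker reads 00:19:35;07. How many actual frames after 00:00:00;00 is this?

35221

Complete 10-minute blocks: 1, each 17982 frames → 17982.
Remaining 9 whole minutes in the current block: 1800 + 8 × 1798 = 16184 frames.
Within the current minute: 35 × 30 + 7 − 2 = 1055 (labels ;00/;01 skipped at this minute). Total = 17982 + 16184 + 1055 = 35221.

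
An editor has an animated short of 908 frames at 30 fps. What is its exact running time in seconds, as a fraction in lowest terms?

454/15 seconds

Running time = 908 ÷ (30) = 908 × 1/30 = 454/15 s.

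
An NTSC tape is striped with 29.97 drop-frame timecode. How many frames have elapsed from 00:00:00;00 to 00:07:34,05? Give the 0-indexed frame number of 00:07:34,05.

13611

Complete 10-minute blocks: 0, each 17982 frames → 0.
Remaining 7 whole minutes in the current block: 1800 + 6 × 1798 = 12588 frames.
Within the current minute: 34 × 30 + 5 − 2 = 1023 (labels ;00/;01 skipped at this minute). Total = 0 + 12588 + 1023 = 13611.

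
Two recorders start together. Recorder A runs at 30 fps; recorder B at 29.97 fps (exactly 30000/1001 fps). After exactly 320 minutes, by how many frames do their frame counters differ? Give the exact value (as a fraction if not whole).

576000/1001 frames

320 min = 19200 s.
A emits 30 × 19200 = 576000 frames; B emits 30000/1001 × 19200 = 576000000/1001.
Difference = 576000/1001 frames (≈ 575.4246); B is behind A.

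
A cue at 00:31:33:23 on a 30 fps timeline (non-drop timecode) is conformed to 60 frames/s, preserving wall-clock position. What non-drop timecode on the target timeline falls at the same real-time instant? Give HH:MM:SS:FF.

00:31:33:46

Source frame index: (0×3600 + 31×60 + 33) × 30 + 23 = 56813.
Real time: 56813 / (30) = 56813/30 s.
Target frame: (56813/30) × (60) = 113626.
At 60 labels/s: frame 113626 → 00:31:33:46.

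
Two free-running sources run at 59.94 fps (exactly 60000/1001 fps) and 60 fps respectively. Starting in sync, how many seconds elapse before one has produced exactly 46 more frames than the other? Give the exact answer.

23023/30 seconds

The gap grows by |60 − 60000/1001| = 60/1001 frames per second.
Time for a 46-frame gap: 46 ÷ (60/1001) = 23023/30 s.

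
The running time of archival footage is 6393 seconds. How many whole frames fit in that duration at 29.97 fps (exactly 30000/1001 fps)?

191598 frames

Frames = 6393 × 30000/1001 = 191790000/1001 ≈ 191598.4016.
Complete frames: 191598.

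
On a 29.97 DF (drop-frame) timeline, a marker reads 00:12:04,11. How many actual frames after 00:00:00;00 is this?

As if non-drop at 30 labels/s: (0 × 3600 + 12 × 60 + 4) × 30 + 11 = 21731.
Minute boundaries passed: 12; those not divisible by 10: 12 − 1 = 11; dropped labels = 2 × 11 = 22.
Actual frame index = 21731 − 22 = 21709.

21709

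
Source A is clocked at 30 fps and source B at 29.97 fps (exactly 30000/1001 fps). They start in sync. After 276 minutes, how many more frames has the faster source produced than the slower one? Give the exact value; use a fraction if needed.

496800/1001 frames

276 min = 16560 s.
A emits 30 × 16560 = 496800 frames; B emits 30000/1001 × 16560 = 496800000/1001.
Difference = 496800/1001 frames (≈ 496.3037); B is behind A.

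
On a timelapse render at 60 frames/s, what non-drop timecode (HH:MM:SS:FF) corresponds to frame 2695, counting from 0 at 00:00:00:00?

2695 ÷ 60 = 44 full seconds, remainder 55 frames.
44 s = 0 h 0 min 44 s.
Timecode: 00:00:44:55.

00:00:44:55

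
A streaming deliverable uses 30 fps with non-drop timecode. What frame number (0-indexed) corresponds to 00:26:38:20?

47960

Total seconds to the label: (0 × 3600 + 26 × 60 + 38) = 1598.
Frame index = 1598 × 30 + 20 = 47960.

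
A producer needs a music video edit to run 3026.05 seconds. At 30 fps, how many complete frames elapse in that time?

Frames = 3026.05 × 30 = 181563/2 ≈ 90781.5000.
Complete frames: 90781.

90781 frames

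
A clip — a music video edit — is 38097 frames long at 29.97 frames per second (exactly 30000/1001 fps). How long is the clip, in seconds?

1271.1699 seconds

Running time = 38097 / (30000/1001) = 1271.1699 s.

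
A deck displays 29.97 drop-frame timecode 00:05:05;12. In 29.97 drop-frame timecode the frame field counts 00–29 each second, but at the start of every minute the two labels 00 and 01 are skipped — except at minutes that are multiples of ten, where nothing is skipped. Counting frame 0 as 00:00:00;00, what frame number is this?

9152

As if non-drop at 30 labels/s: (0 × 3600 + 5 × 60 + 5) × 30 + 12 = 9162.
Minute boundaries passed: 5; those not divisible by 10: 5 − 0 = 5; dropped labels = 2 × 5 = 10.
Actual frame index = 9162 − 10 = 9152.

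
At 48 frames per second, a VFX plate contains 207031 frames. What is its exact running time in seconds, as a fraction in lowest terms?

Running time = 207031 ÷ (48) = 207031 × 1/48 = 207031/48 s.

207031/48 seconds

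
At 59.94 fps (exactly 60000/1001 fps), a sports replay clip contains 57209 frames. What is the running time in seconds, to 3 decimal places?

954.437 seconds

Running time = 57209 × 1001/60000 = 57266209/60000 s ≈ 954.437 s.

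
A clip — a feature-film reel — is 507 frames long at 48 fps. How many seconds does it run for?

10.5625 seconds

Running time = 507 / (48) = 10.5625 s.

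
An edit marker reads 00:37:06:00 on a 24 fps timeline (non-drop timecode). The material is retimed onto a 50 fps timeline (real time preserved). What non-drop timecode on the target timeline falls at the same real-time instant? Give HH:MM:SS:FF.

Source frame index: (0×3600 + 37×60 + 6) × 24 + 0 = 53424.
Real time: 53424 / (24) = 2226 s.
Target frame: (2226) × (50) = 111300.
At 50 labels/s: frame 111300 → 00:37:06:00.

00:37:06:00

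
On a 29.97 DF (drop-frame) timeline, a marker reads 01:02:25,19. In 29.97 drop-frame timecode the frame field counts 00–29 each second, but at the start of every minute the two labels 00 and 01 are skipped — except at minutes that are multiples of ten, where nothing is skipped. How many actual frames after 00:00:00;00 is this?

As if non-drop at 30 labels/s: (1 × 3600 + 2 × 60 + 25) × 30 + 19 = 112369.
Minute boundaries passed: 62; those not divisible by 10: 62 − 6 = 56; dropped labels = 2 × 56 = 112.
Actual frame index = 112369 − 112 = 112257.

112257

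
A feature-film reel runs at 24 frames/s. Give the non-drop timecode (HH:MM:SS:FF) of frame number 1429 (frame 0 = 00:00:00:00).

00:00:59:13

1429 ÷ 24 = 59 full seconds, remainder 13 frames.
59 s = 0 h 0 min 59 s.
Timecode: 00:00:59:13.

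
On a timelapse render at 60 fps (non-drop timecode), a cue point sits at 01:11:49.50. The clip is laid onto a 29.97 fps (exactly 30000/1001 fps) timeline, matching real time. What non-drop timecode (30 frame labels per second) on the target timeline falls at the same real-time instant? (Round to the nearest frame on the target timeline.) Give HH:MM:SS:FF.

Source frame index: (1×3600 + 11×60 + 49) × 60 + 50 = 258590.
Real time: 258590 / (60) = 25859/6 s.
Target frame: (25859/6) × (30000/1001) = 129295000/1001 ≈ 129165.834 → 129166.
At 30 labels/s: frame 129166 → 01:11:45:16.

01:11:45:16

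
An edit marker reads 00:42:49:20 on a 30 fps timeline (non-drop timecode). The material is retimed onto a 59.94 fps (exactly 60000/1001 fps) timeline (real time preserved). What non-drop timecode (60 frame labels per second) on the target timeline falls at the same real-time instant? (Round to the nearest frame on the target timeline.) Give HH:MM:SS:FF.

00:42:47:06

Source frame index: (0×3600 + 42×60 + 49) × 30 + 20 = 77090.
Real time: 77090 / (30) = 7709/3 s.
Target frame: (7709/3) × (60000/1001) = 11860000/77 ≈ 154025.974 → 154026.
At 60 labels/s: frame 154026 → 00:42:47:06.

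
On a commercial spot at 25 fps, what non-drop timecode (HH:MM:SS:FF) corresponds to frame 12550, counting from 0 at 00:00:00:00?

00:08:22:00

12550 ÷ 25 = 502 full seconds, remainder 0 frames.
502 s = 0 h 8 min 22 s.
Timecode: 00:08:22:00.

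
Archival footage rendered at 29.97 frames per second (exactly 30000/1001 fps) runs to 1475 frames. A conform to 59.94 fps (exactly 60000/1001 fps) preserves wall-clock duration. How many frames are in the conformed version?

2950 frames

Target frames = source frames × (target rate / source rate) = 1475 × (60000/1001)/(30000/1001) = 1475 × 2 = 2950.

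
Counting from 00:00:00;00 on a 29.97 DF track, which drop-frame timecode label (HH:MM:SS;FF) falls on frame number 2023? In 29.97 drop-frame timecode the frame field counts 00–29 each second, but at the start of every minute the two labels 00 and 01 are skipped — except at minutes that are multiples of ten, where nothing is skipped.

Each 10-minute DF block holds 10 × 60 × 30 − 9 × 2 = 17982 frames. 2023 ÷ 17982 → 0 full blocks, remainder 2023.
Within the partial block the first minute is 1800 frames and each further minute 1798, so 1 further minute boundary passed. Total skipped labels = 18 × 0 + 2 × 1 = 2.
Non-drop label index = 2023 + 2 = 2025; at 30 labels/s that is 00:01:07:15, i.e. DF 00:01:07;15.

00:01:07;15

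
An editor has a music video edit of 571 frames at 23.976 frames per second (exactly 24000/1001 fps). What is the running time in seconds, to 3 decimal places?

Running time = 571 × 1001/24000 = 571571/24000 s ≈ 23.815 s.

23.815 seconds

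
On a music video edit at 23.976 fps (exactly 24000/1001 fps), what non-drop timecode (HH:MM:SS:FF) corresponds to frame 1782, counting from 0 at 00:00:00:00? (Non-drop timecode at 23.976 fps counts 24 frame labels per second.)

00:01:14:06

1782 ÷ 24 = 74 full seconds, remainder 6 frames.
74 s = 0 h 1 min 14 s.
Timecode: 00:01:14:06.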